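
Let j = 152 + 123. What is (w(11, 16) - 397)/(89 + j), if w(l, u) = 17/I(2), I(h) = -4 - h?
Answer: -2399/2184 ≈ -1.0984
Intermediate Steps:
j = 275
w(l, u) = -17/6 (w(l, u) = 17/(-4 - 1*2) = 17/(-4 - 2) = 17/(-6) = 17*(-1/6) = -17/6)
(w(11, 16) - 397)/(89 + j) = (-17/6 - 397)/(89 + 275) = -2399/6/364 = -2399/6*1/364 = -2399/2184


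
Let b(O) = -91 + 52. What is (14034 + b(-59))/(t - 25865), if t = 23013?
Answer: -13995/2852 ≈ -4.9071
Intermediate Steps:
b(O) = -39
(14034 + b(-59))/(t - 25865) = (14034 - 39)/(23013 - 25865) = 13995/(-2852) = 13995*(-1/2852) = -13995/2852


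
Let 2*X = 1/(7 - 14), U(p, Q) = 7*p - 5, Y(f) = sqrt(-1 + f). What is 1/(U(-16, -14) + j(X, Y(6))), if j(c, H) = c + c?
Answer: -7/820 ≈ -0.0085366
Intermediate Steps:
U(p, Q) = -5 + 7*p
X = -1/14 (X = 1/(2*(7 - 14)) = (1/2)/(-7) = (1/2)*(-1/7) = -1/14 ≈ -0.071429)
j(c, H) = 2*c
1/(U(-16, -14) + j(X, Y(6))) = 1/((-5 + 7*(-16)) + 2*(-1/14)) = 1/((-5 - 112) - 1/7) = 1/(-117 - 1/7) = 1/(-820/7) = -7/820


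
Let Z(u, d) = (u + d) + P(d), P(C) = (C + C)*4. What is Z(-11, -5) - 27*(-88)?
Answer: 2320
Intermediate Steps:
P(C) = 8*C (P(C) = (2*C)*4 = 8*C)
Z(u, d) = u + 9*d (Z(u, d) = (u + d) + 8*d = (d + u) + 8*d = u + 9*d)
Z(-11, -5) - 27*(-88) = (-11 + 9*(-5)) - 27*(-88) = (-11 - 45) + 2376 = -56 + 2376 = 2320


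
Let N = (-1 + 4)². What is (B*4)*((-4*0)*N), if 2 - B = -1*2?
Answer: 0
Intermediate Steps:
B = 4 (B = 2 - (-1)*2 = 2 - 1*(-2) = 2 + 2 = 4)
N = 9 (N = 3² = 9)
(B*4)*((-4*0)*N) = (4*4)*(-4*0*9) = 16*(0*9) = 16*0 = 0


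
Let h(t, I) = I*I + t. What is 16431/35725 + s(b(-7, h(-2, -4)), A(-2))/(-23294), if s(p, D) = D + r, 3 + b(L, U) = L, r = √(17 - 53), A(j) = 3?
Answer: 382636539/832178150 - 3*I/11647 ≈ 0.4598 - 0.00025758*I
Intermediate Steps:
h(t, I) = t + I² (h(t, I) = I² + t = t + I²)
r = 6*I (r = √(-36) = 6*I ≈ 6.0*I)
b(L, U) = -3 + L
s(p, D) = D + 6*I
16431/35725 + s(b(-7, h(-2, -4)), A(-2))/(-23294) = 16431/35725 + (3 + 6*I)/(-23294) = 16431*(1/35725) + (3 + 6*I)*(-1/23294) = 16431/35725 + (-3/23294 - 3*I/11647) = 382636539/832178150 - 3*I/11647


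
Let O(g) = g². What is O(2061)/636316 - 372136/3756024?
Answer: 1964718241291/298752270948 ≈ 6.5764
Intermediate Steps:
O(2061)/636316 - 372136/3756024 = 2061²/636316 - 372136/3756024 = 4247721*(1/636316) - 372136*1/3756024 = 4247721/636316 - 46517/469503 = 1964718241291/298752270948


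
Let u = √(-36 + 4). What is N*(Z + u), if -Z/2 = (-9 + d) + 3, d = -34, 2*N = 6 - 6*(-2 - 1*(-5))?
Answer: -480 - 24*I*√2 ≈ -480.0 - 33.941*I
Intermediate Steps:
N = -6 (N = (6 - 6*(-2 - 1*(-5)))/2 = (6 - 6*(-2 + 5))/2 = (6 - 6*3)/2 = (6 - 18)/2 = (½)*(-12) = -6)
u = 4*I*√2 (u = √(-32) = 4*I*√2 ≈ 5.6569*I)
Z = 80 (Z = -2*((-9 - 34) + 3) = -2*(-43 + 3) = -2*(-40) = 80)
N*(Z + u) = -6*(80 + 4*I*√2) = -480 - 24*I*√2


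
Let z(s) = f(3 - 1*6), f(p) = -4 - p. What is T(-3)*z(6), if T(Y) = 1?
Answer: -1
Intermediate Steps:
z(s) = -1 (z(s) = -4 - (3 - 1*6) = -4 - (3 - 6) = -4 - 1*(-3) = -4 + 3 = -1)
T(-3)*z(6) = 1*(-1) = -1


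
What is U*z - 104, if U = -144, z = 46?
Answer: -6728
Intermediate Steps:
U*z - 104 = -144*46 - 104 = -6624 - 104 = -6728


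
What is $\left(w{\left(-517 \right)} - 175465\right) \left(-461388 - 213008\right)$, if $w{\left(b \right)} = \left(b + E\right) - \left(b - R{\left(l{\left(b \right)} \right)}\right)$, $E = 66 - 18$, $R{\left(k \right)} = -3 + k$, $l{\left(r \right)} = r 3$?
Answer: $119348534516$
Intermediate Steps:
$l{\left(r \right)} = 3 r$
$E = 48$ ($E = 66 - 18 = 48$)
$w{\left(b \right)} = 45 + 3 b$ ($w{\left(b \right)} = \left(b + 48\right) + \left(\left(-3 + 3 b\right) - b\right) = \left(48 + b\right) + \left(-3 + 2 b\right) = 45 + 3 b$)
$\left(w{\left(-517 \right)} - 175465\right) \left(-461388 - 213008\right) = \left(\left(45 + 3 \left(-517\right)\right) - 175465\right) \left(-461388 - 213008\right) = \left(\left(45 - 1551\right) - 175465\right) \left(-674396\right) = \left(-1506 - 175465\right) \left(-674396\right) = \left(-176971\right) \left(-674396\right) = 119348534516$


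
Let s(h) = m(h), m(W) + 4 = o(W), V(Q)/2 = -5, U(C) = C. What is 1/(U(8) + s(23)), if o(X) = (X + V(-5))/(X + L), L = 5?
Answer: 28/125 ≈ 0.22400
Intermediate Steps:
V(Q) = -10 (V(Q) = 2*(-5) = -10)
o(X) = (-10 + X)/(5 + X) (o(X) = (X - 10)/(X + 5) = (-10 + X)/(5 + X))
m(W) = -4 + (-10 + W)/(5 + W)
s(h) = 3*(-10 - h)/(5 + h)
1/(U(8) + s(23)) = 1/(8 + 3*(-10 - 1*23)/(5 + 23)) = 1/(8 + 3*(-10 - 23)/28) = 1/(8 + 3*(1/28)*(-33)) = 1/(8 - 99/28) = 1/(125/28) = 28/125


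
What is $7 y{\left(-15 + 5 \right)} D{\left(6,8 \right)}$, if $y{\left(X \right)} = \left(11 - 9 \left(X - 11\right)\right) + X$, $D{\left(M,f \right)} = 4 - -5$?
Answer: $11970$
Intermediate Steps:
$D{\left(M,f \right)} = 9$ ($D{\left(M,f \right)} = 4 + 5 = 9$)
$y{\left(X \right)} = 110 - 8 X$ ($y{\left(X \right)} = \left(11 - 9 \left(-11 + X\right)\right) + X = \left(11 - \left(-99 + 9 X\right)\right) + X = \left(110 - 9 X\right) + X = 110 - 8 X$)
$7 y{\left(-15 + 5 \right)} D{\left(6,8 \right)} = 7 \left(110 - 8 \left(-15 + 5\right)\right) 9 = 7 \left(110 - -80\right) 9 = 7 \left(110 + 80\right) 9 = 7 \cdot 190 \cdot 9 = 7 \cdot 1710 = 11970$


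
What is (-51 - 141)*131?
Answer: -25152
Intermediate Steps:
(-51 - 141)*131 = -192*131 = -25152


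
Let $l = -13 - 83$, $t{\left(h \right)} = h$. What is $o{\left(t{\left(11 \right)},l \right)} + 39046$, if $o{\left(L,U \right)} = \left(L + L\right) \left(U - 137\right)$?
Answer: $33920$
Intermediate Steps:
$l = -96$
$o{\left(L,U \right)} = 2 L \left(-137 + U\right)$
$o{\left(t{\left(11 \right)},l \right)} + 39046 = 2 \cdot 11 \left(-137 - 96\right) + 39046 = 2 \cdot 11 \left(-233\right) + 39046 = -5126 + 39046 = 33920$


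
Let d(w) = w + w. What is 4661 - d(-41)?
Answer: 4743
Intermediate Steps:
d(w) = 2*w
4661 - d(-41) = 4661 - 2*(-41) = 4661 - 1*(-82) = 4661 + 82 = 4743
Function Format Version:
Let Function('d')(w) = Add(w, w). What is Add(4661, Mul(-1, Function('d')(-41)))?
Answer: 4743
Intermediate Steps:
Function('d')(w) = Mul(2, w)
Add(4661, Mul(-1, Function('d')(-41))) = Add(4661, Mul(-1, Mul(2, -41))) = Add(4661, Mul(-1, -82)) = Add(4661, 82) = 4743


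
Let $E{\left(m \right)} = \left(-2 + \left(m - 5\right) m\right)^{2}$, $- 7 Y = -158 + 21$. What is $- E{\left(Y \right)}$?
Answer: $- \frac{192543376}{2401} \approx -80193.0$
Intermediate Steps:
$Y = \frac{137}{7}$ ($Y = - \frac{-158 + 21}{7} = \left(- \frac{1}{7}\right) \left(-137\right) = \frac{137}{7} \approx 19.571$)
$E{\left(m \right)} = \left(-2 + m \left(-5 + m\right)\right)^{2}$ ($E{\left(m \right)} = \left(-2 + \left(-5 + m\right) m\right)^{2} = \left(-2 + m \left(-5 + m\right)\right)^{2}$)
$- E{\left(Y \right)} = - \left(2 - \left(\frac{137}{7}\right)^{2} + 5 \cdot \frac{137}{7}\right)^{2} = - \left(2 - \frac{18769}{49} + \frac{685}{7}\right)^{2} = - \left(- \frac{13876}{49}\right)^{2} = \left(-1\right) \frac{192543376}{2401} = - \frac{192543376}{2401}$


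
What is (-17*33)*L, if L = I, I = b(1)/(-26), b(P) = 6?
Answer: 1683/13 ≈ 129.46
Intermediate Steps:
I = -3/13 (I = 6/(-26) = 6*(-1/26) = -3/13 ≈ -0.23077)
L = -3/13 ≈ -0.23077
(-17*33)*L = -17*33*(-3/13) = -561*(-3/13) = 1683/13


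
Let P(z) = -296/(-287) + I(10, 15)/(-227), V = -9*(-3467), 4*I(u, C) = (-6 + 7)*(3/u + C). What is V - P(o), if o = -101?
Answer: 81311126111/2605960 ≈ 31202.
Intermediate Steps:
I(u, C) = C/4 + 3/(4*u) (I(u, C) = ((-6 + 7)*(3/u + C))/4 = (1*(C + 3/u))/4 = (C + 3/u)/4 = C/4 + 3/(4*u))
V = 31203
P(z) = 2643769/2605960 (P(z) = -296/(-287) + ((¼)*(3 + 15*10)/10)/(-227) = -296*(-1/287) + ((¼)*(⅒)*(3 + 150))*(-1/227) = 296/287 + ((¼)*(⅒)*153)*(-1/227) = 296/287 + (153/40)*(-1/227) = 296/287 - 153/9080 = 2643769/2605960)
V - P(o) = 31203 - 1*2643769/2605960 = 31203 - 2643769/2605960 = 81311126111/2605960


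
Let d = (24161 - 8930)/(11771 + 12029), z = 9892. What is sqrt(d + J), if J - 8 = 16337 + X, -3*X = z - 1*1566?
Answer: sqrt(691808803602)/7140 ≈ 116.49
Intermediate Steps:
X = -8326/3 (X = -(9892 - 1*1566)/3 = -(9892 - 1566)/3 = -1/3*8326 = -8326/3 ≈ -2775.3)
d = 15231/23800 ≈ 0.63996
J = 40709/3 (J = 8 + (16337 - 8326/3) = 8 + 40685/3 = 40709/3 ≈ 13570.)
sqrt(d + J) = sqrt(15231/23800 + 40709/3) = sqrt(968919893/71400) = sqrt(691808803602)/7140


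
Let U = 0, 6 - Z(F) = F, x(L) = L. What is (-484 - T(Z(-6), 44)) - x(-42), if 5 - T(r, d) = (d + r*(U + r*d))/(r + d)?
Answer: -4663/14 ≈ -333.07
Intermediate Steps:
Z(F) = 6 - F
T(r, d) = 5 - (d + d*r**2)/(d + r) (T(r, d) = 5 - (d + r*(0 + r*d))/(r + d) = 5 - (d + r*(0 + d*r))/(d + r) = 5 - (d + r*(d*r))/(d + r) = 5 - (d + d*r**2)/(d + r))
(-484 - T(Z(-6), 44)) - x(-42) = (-484 - (4*44 + 5*(6 - 1*(-6)) - 1*44*(6 - 1*(-6))**2)/(44 + (6 - 1*(-6)))) - 1*(-42) = (-484 - (176 + 5*(6 + 6) - 1*44*(6 + 6)**2)/(44 + (6 + 6))) + 42 = (-484 - (176 + 5*12 - 1*44*12**2)/(44 + 12)) + 42 = (-484 - (176 + 60 - 1*44*144)/56) + 42 = (-484 - (176 + 60 - 6336)/56) + 42 = (-484 - (-6100)/56) + 42 = (-484 - 1*(-1525/14)) + 42 = (-484 + 1525/14) + 42 = -5251/14 + 42 = -4663/14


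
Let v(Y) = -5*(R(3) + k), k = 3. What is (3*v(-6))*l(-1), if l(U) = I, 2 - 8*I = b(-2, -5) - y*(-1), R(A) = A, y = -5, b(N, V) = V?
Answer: -135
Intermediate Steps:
I = 3/2 (I = ¼ - (-5 - (-5)*(-1))/8 = ¼ - (-5 - 1*5)/8 = ¼ - (-5 - 5)/8 = ¼ - ⅛*(-10) = ¼ + 5/4 = 3/2 ≈ 1.5000)
l(U) = 3/2
v(Y) = -30 (v(Y) = -5*(3 + 3) = -5*6 = -30)
(3*v(-6))*l(-1) = (3*(-30))*(3/2) = -90*3/2 = -135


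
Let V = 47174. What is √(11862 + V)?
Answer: 2*√14759 ≈ 242.97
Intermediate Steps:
√(11862 + V) = √(11862 + 47174) = √59036 = 2*√14759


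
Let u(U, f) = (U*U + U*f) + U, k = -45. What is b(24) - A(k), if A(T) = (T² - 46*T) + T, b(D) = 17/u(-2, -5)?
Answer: -48583/12 ≈ -4048.6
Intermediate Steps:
u(U, f) = U + U² + U*f (u(U, f) = (U² + U*f) + U = U + U² + U*f)
b(D) = 17/12 (b(D) = 17/((-2*(1 - 2 - 5))) = 17/((-2*(-6))) = 17/12)
A(T) = T² - 45*T
b(24) - A(k) = 17/12 - (-45)*(-45 - 45) = 17/12 - (-45)*(-90) = 17/12 - 1*4050 = 17/12 - 4050 = -48583/12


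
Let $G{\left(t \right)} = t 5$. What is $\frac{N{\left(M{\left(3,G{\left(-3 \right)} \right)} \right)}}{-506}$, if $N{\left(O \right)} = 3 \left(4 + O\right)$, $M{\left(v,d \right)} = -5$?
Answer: $\frac{3}{506} \approx 0.0059289$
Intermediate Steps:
$G{\left(t \right)} = 5 t$
$N{\left(O \right)} = 12 + 3 O$
$\frac{N{\left(M{\left(3,G{\left(-3 \right)} \right)} \right)}}{-506} = \frac{12 + 3 \left(-5\right)}{-506} = \left(12 - 15\right) \left(- \frac{1}{506}\right) = \left(-3\right) \left(- \frac{1}{506}\right) = \frac{3}{506}$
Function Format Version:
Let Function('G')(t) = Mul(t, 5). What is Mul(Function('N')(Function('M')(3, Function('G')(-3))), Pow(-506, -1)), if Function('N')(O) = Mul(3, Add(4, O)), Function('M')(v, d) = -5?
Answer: Rational(3, 506) ≈ 0.0059289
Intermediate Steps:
Function('G')(t) = Mul(5, t)
Function('N')(O) = Add(12, Mul(3, O))
Mul(Function('N')(Function('M')(3, Function('G')(-3))), Pow(-506, -1)) = Mul(Add(12, Mul(3, -5)), Pow(-506, -1)) = Mul(Add(12, -15), Rational(-1, 506)) = Mul(-3, Rational(-1, 506)) = Rational(3, 506)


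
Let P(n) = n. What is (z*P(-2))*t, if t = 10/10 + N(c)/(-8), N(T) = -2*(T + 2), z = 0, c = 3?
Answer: 0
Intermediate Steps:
N(T) = -4 - 2*T (N(T) = -2*(2 + T) = -4 - 2*T)
t = 9/4 (t = 10/10 + (-4 - 2*3)/(-8) = 10*(⅒) + (-4 - 6)*(-⅛) = 1 - 10*(-⅛) = 1 + 5/4 = 9/4 ≈ 2.2500)
(z*P(-2))*t = (0*(-2))*(9/4) = 0*(9/4) = 0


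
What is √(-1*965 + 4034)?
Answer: 3*√341 ≈ 55.399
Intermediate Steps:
√(-1*965 + 4034) = √(-965 + 4034) = √3069 = 3*√341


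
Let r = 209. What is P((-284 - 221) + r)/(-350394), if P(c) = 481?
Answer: -481/350394 ≈ -0.0013727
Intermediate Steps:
P((-284 - 221) + r)/(-350394) = 481/(-350394) = 481*(-1/350394) = -481/350394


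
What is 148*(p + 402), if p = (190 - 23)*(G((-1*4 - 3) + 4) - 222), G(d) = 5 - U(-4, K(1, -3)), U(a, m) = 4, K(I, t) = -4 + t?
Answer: -5402740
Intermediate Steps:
G(d) = 1 (G(d) = 5 - 1*4 = 5 - 4 = 1)
p = -36907 (p = (190 - 23)*(1 - 222) = 167*(-221) = -36907)
148*(p + 402) = 148*(-36907 + 402) = 148*(-36505) = -5402740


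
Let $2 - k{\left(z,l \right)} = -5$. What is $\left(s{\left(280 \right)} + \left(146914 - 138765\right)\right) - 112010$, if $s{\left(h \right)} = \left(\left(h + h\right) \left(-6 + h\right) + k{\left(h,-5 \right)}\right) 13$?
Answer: $1890950$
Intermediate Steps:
$k{\left(z,l \right)} = 7$ ($k{\left(z,l \right)} = 2 - -5 = 2 + 5 = 7$)
$s{\left(h \right)} = 91 + 26 h \left(-6 + h\right)$ ($s{\left(h \right)} = \left(\left(h + h\right) \left(-6 + h\right) + 7\right) 13 = \left(2 h \left(-6 + h\right) + 7\right) 13 = \left(7 + 2 h \left(-6 + h\right)\right) 13 = 91 + 26 h \left(-6 + h\right)$)
$\left(s{\left(280 \right)} + \left(146914 - 138765\right)\right) - 112010 = \left(\left(91 - 43680 + 26 \cdot 280^{2}\right) + \left(146914 - 138765\right)\right) - 112010 = \left(\left(91 - 43680 + 26 \cdot 78400\right) + 8149\right) - 112010 = \left(\left(91 - 43680 + 2038400\right) + 8149\right) - 112010 = \left(1994811 + 8149\right) - 112010 = 2002960 - 112010 = 1890950$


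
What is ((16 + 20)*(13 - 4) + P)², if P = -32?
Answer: 85264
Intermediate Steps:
((16 + 20)*(13 - 4) + P)² = ((16 + 20)*(13 - 4) - 32)² = (36*9 - 32)² = (324 - 32)² = 292² = 85264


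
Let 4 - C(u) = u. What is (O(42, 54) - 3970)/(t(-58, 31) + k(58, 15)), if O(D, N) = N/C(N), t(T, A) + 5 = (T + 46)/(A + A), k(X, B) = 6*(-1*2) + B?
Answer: 3077587/1700 ≈ 1810.3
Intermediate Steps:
k(X, B) = -12 + B (k(X, B) = 6*(-2) + B = -12 + B)
C(u) = 4 - u
t(T, A) = -5 + (46 + T)/(2*A) (t(T, A) = -5 + (T + 46)/(A + A) = -5 + (46 + T)/((2*A)) = -5 + (46 + T)*(1/(2*A)) = -5 + (46 + T)/(2*A))
O(D, N) = N/(4 - N)
(O(42, 54) - 3970)/(t(-58, 31) + k(58, 15)) = (-1*54/(-4 + 54) - 3970)/((½)*(46 - 58 - 10*31)/31 + (-12 + 15)) = (-1*54/50 - 3970)/((½)*(1/31)*(46 - 58 - 310) + 3) = (-1*54*1/50 - 3970)/((½)*(1/31)*(-322) + 3) = (-27/25 - 3970)/(-161/31 + 3) = -99277/(25*(-68/31)) = -99277/25*(-31/68) = 3077587/1700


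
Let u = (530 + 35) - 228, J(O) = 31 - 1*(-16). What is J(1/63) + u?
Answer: 384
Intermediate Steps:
J(O) = 47 (J(O) = 31 + 16 = 47)
u = 337 (u = 565 - 228 = 337)
J(1/63) + u = 47 + 337 = 384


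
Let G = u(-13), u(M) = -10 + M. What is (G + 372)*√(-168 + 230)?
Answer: 349*√62 ≈ 2748.0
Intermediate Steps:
G = -23 (G = -10 - 13 = -23)
(G + 372)*√(-168 + 230) = (-23 + 372)*√(-168 + 230) = 349*√62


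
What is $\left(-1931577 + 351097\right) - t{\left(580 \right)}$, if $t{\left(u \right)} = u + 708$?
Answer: $-1581768$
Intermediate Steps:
$t{\left(u \right)} = 708 + u$
$\left(-1931577 + 351097\right) - t{\left(580 \right)} = \left(-1931577 + 351097\right) - \left(708 + 580\right) = -1580480 - 1288 = -1581768$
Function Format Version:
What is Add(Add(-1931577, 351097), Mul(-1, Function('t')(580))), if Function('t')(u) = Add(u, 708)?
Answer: -1581768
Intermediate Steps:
Function('t')(u) = Add(708, u)
Add(Add(-1931577, 351097), Mul(-1, Function('t')(580))) = Add(Add(-1931577, 351097), Mul(-1, Add(708, 580))) = Add(-1580480, Mul(-1, 1288)) = Add(-1580480, -1288) = -1581768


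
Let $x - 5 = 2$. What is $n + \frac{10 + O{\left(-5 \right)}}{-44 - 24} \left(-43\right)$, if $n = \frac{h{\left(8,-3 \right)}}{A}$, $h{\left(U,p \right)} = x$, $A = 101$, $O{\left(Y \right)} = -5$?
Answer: $\frac{22191}{6868} \approx 3.2311$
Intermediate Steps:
$x = 7$ ($x = 5 + 2 = 7$)
$h{\left(U,p \right)} = 7$
$n = \frac{7}{101} \approx 0.069307$
$n + \frac{10 + O{\left(-5 \right)}}{-44 - 24} \left(-43\right) = \frac{7}{101} + \frac{10 - 5}{-44 - 24} \left(-43\right) = \frac{7}{101} + \frac{5}{-44 - 24} \left(-43\right) = \frac{7}{101} + \frac{5}{-68} \left(-43\right) = \frac{7}{101} + 5 \left(- \frac{1}{68}\right) \left(-43\right) = \frac{7}{101} - - \frac{215}{68} = \frac{7}{101} + \frac{215}{68} = \frac{22191}{6868}$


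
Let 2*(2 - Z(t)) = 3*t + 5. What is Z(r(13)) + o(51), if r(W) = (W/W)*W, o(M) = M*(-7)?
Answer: -377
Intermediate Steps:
o(M) = -7*M
r(W) = W (r(W) = 1*W = W)
Z(t) = -½ - 3*t/2 (Z(t) = 2 - (3*t + 5)/2 = 2 - (5 + 3*t)/2 = 2 + (-5/2 - 3*t/2) = -½ - 3*t/2)
Z(r(13)) + o(51) = (-½ - 3/2*13) - 7*51 = (-½ - 39/2) - 357 = -20 - 357 = -377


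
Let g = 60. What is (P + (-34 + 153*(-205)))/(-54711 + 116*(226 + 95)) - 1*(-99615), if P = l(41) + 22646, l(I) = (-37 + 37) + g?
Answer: 1740780818/17475 ≈ 99616.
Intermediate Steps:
l(I) = 60 (l(I) = (-37 + 37) + 60 = 0 + 60 = 60)
P = 22706 (P = 60 + 22646 = 22706)
(P + (-34 + 153*(-205)))/(-54711 + 116*(226 + 95)) - 1*(-99615) = (22706 + (-34 + 153*(-205)))/(-54711 + 116*(226 + 95)) - 1*(-99615) = (22706 + (-34 - 31365))/(-54711 + 116*321) + 99615 = (22706 - 31399)/(-54711 + 37236) + 99615 = -8693/(-17475) + 99615 = -8693*(-1/17475) + 99615 = 8693/17475 + 99615 = 1740780818/17475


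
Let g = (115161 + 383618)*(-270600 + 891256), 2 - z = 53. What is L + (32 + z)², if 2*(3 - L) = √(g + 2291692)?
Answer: 364 - √77393117679 ≈ -2.7783e+5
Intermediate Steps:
z = -51 (z = 2 - 1*53 = 2 - 53 = -51)
g = 309570179024 (g = 498779*620656 = 309570179024)
L = 3 - √77393117679 (L = 3 - √(309570179024 + 2291692)/2 = 3 - √77393117679 ≈ -2.7819e+5)
L + (32 + z)² = (3 - √77393117679) + (32 - 51)² = (3 - √77393117679) + (-19)² = (3 - √77393117679) + 361 = 364 - √77393117679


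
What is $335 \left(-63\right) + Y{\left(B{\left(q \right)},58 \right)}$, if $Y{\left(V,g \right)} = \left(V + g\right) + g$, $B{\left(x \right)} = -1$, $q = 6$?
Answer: $-20990$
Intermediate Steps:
$Y{\left(V,g \right)} = V + 2 g$
$335 \left(-63\right) + Y{\left(B{\left(q \right)},58 \right)} = 335 \left(-63\right) + \left(-1 + 2 \cdot 58\right) = -21105 + \left(-1 + 116\right) = -21105 + 115 = -20990$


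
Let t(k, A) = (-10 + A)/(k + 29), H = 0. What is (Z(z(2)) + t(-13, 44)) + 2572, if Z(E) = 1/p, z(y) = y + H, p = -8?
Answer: 2574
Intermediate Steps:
z(y) = y (z(y) = y + 0 = y)
Z(E) = -1/8 (Z(E) = 1/(-8) = -1/8)
t(k, A) = (-10 + A)/(29 + k)
(Z(z(2)) + t(-13, 44)) + 2572 = (-1/8 + (-10 + 44)/(29 - 13)) + 2572 = (-1/8 + 34/16) + 2572 = (-1/8 + (1/16)*34) + 2572 = (-1/8 + 17/8) + 2572 = 2 + 2572 = 2574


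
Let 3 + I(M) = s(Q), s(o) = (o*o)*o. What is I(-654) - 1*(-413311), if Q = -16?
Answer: 409212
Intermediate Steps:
s(o) = o³ (s(o) = o²*o = o³)
I(M) = -4099 (I(M) = -3 + (-16)³ = -3 - 4096 = -4099)
I(-654) - 1*(-413311) = -4099 - 1*(-413311) = -4099 + 413311 = 409212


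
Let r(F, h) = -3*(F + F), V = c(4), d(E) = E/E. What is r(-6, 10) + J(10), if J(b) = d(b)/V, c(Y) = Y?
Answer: 145/4 ≈ 36.250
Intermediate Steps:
d(E) = 1
V = 4
r(F, h) = -6*F
J(b) = ¼ (J(b) = 1/4 = 1*(¼) = ¼)
r(-6, 10) + J(10) = -6*(-6) + ¼ = 36 + ¼ = 145/4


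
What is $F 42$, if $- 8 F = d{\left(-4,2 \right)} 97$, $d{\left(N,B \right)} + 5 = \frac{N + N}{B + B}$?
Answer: $\frac{14259}{4} \approx 3564.8$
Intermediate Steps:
$d{\left(N,B \right)} = -5 + \frac{N}{B}$ ($d{\left(N,B \right)} = -5 + \frac{N + N}{B + B} = -5 + \frac{2 N}{2 B} = -5 + 2 N \frac{1}{2 B} = -5 + \frac{N}{B}$)
$F = \frac{679}{8}$ ($F = - \frac{\left(-5 - \frac{4}{2}\right) 97}{8} = - \frac{\left(-5 - 2\right) 97}{8} = - \frac{\left(-7\right) 97}{8} = \left(- \frac{1}{8}\right) \left(-679\right) = \frac{679}{8} \approx 84.875$)
$F 42 = \frac{679}{8} \cdot 42 = \frac{14259}{4}$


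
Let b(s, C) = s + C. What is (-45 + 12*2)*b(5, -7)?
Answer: 42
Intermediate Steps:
b(s, C) = C + s
(-45 + 12*2)*b(5, -7) = (-45 + 12*2)*(-7 + 5) = (-45 + 24)*(-2) = -21*(-2) = 42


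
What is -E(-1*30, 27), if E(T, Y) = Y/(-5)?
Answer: 27/5 ≈ 5.4000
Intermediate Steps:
E(T, Y) = -Y/5 (E(T, Y) = Y*(-1/5) = -Y/5)
-E(-1*30, 27) = -(-1)*27/5 = -1*(-27/5) = 27/5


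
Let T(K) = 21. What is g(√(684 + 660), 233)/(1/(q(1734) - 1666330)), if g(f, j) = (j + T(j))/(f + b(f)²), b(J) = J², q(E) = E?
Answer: -568253124096/2427715583 + 52850923*√21/50982027243 ≈ -234.06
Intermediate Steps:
g(f, j) = (21 + j)/(f + f⁴) (g(f, j) = (j + 21)/(f + (f²)²) = (21 + j)/(f + f⁴))
g(√(684 + 660), 233)/(1/(q(1734) - 1666330)) = ((21 + 233)/(√(684 + 660) + (√(684 + 660))⁴))/(1/(1734 - 1666330)) = (254/(√1344 + (√1344)⁴))/(1/(-1664596)) = (254/(8*√21 + (8*√21)⁴))/(-1/1664596) = (254/(8*√21 + 1806336))*(-1664596) = (254/(1806336 + 8*√21))*(-1664596) = -422807384/(1806336 + 8*√21)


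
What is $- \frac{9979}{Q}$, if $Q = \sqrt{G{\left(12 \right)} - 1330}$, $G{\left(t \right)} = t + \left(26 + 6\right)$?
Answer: $\frac{9979 i \sqrt{1286}}{1286} \approx 278.27 i$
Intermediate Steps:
$G{\left(t \right)} = 32 + t$ ($G{\left(t \right)} = t + 32 = 32 + t$)
$Q = i \sqrt{1286}$ ($Q = \sqrt{\left(32 + 12\right) - 1330} = \sqrt{44 - 1330} = \sqrt{-1286} = i \sqrt{1286} \approx 35.861 i$)
$- \frac{9979}{Q} = - \frac{9979}{i \sqrt{1286}} = - 9979 \left(- \frac{i \sqrt{1286}}{1286}\right) = \frac{9979 i \sqrt{1286}}{1286}$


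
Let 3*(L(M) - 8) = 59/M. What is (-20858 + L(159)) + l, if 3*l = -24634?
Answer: -13862197/477 ≈ -29061.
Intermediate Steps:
l = -24634/3 (l = (⅓)*(-24634) = -24634/3 ≈ -8211.3)
L(M) = 8 + 59/(3*M) (L(M) = 8 + (59/M)/3 = 8 + 59/(3*M))
(-20858 + L(159)) + l = (-20858 + (8 + (59/3)/159)) - 24634/3 = (-20858 + (8 + (59/3)*(1/159))) - 24634/3 = (-20858 + (8 + 59/477)) - 24634/3 = (-20858 + 3875/477) - 24634/3 = -9945391/477 - 24634/3 = -13862197/477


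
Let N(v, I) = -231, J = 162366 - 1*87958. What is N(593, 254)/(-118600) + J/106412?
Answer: 2212342493/3155115800 ≈ 0.70119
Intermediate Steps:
J = 74408 (J = 162366 - 87958 = 74408)
N(593, 254)/(-118600) + J/106412 = -231/(-118600) + 74408/106412 = -231*(-1/118600) + 74408*(1/106412) = 231/118600 + 18602/26603 = 2212342493/3155115800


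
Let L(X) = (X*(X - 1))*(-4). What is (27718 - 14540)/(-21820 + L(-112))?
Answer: -6589/36222 ≈ -0.18191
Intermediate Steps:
L(X) = -4*X*(-1 + X) (L(X) = (X*(-1 + X))*(-4) = -4*X*(-1 + X))
(27718 - 14540)/(-21820 + L(-112)) = (27718 - 14540)/(-21820 + 4*(-112)*(1 - 1*(-112))) = 13178/(-21820 + 4*(-112)*(1 + 112)) = 13178/(-21820 + 4*(-112)*113) = 13178/(-21820 - 50624) = 13178/(-72444) = 13178*(-1/72444) = -6589/36222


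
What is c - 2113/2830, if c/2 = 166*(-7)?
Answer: -6579033/2830 ≈ -2324.7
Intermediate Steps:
c = -2324 (c = 2*(166*(-7)) = 2*(-1162) = -2324)
c - 2113/2830 = -2324 - 2113/2830 = -6579033/2830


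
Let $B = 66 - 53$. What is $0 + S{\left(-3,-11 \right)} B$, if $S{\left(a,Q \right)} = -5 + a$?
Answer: $-104$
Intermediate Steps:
$B = 13$ ($B = 66 - 53 = 13$)
$0 + S{\left(-3,-11 \right)} B = 0 + \left(-5 - 3\right) 13 = 0 - 104 = -104$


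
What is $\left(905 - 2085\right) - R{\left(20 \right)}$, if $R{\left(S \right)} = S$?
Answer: $-1200$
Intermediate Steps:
$\left(905 - 2085\right) - R{\left(20 \right)} = \left(905 - 2085\right) - 20 = -1180 - 20 = -1200$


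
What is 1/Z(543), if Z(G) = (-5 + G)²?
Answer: 1/289444 ≈ 3.4549e-6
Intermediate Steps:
1/Z(543) = 1/((-5 + 543)²) = 1/(538²) = 1/289444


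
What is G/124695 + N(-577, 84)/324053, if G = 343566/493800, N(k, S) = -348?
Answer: -1184253026389/1108520340373500 ≈ -0.0010683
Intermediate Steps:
G = 57261/82300 (G = 343566*(1/493800) = 57261/82300 ≈ 0.69576)
G/124695 + N(-577, 84)/324053 = (57261/82300)/124695 - 348/324053 = (57261/82300)*(1/124695) - 348*1/324053 = 19087/3420799500 - 348/324053 = -1184253026389/1108520340373500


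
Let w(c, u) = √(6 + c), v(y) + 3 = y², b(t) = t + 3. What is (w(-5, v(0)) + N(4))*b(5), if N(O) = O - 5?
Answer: 0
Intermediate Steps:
b(t) = 3 + t
v(y) = -3 + y²
N(O) = -5 + O
(w(-5, v(0)) + N(4))*b(5) = (√(6 - 5) + (-5 + 4))*(3 + 5) = (√1 - 1)*8 = (1 - 1)*8 = 0*8 = 0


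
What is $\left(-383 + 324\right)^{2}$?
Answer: $3481$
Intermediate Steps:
$\left(-383 + 324\right)^{2} = \left(-59\right)^{2} = 3481$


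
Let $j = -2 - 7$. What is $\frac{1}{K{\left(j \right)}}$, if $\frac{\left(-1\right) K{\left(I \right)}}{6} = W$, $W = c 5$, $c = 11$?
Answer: $- \frac{1}{330} \approx -0.0030303$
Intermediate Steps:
$j = -9$
$W = 55$ ($W = 11 \cdot 5 = 55$)
$K{\left(I \right)} = -330$ ($K{\left(I \right)} = \left(-6\right) 55 = -330$)
$\frac{1}{K{\left(j \right)}} = \frac{1}{-330} = - \frac{1}{330}$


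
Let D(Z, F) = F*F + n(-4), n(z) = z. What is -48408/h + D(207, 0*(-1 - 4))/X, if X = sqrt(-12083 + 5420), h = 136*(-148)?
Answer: 6051/2516 + 4*I*sqrt(6663)/6663 ≈ 2.405 + 0.049003*I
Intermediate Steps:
h = -20128
X = I*sqrt(6663) (X = sqrt(-6663) = I*sqrt(6663) ≈ 81.627*I)
D(Z, F) = -4 + F**2 (D(Z, F) = F*F - 4 = F**2 - 4 = -4 + F**2)
-48408/h + D(207, 0*(-1 - 4))/X = -48408/(-20128) + (-4 + (0*(-1 - 4))**2)/((I*sqrt(6663))) = -48408*(-1/20128) + (-4 + (0*(-5))**2)*(-I*sqrt(6663)/6663) = 6051/2516 + (-4 + 0**2)*(-I*sqrt(6663)/6663) = 6051/2516 + (-4 + 0)*(-I*sqrt(6663)/6663) = 6051/2516 - (-4)*I*sqrt(6663)/6663 = 6051/2516 + 4*I*sqrt(6663)/6663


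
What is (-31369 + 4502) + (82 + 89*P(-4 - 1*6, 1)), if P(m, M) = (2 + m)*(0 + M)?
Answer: -27497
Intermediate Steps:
P(m, M) = M*(2 + m) (P(m, M) = (2 + m)*M = M*(2 + m))
(-31369 + 4502) + (82 + 89*P(-4 - 1*6, 1)) = (-31369 + 4502) + (82 + 89*(1*(2 + (-4 - 1*6)))) = -26867 + (82 + 89*(1*(2 + (-4 - 6)))) = -26867 + (82 + 89*(1*(2 - 10))) = -26867 + (82 + 89*(1*(-8))) = -26867 + (82 + 89*(-8)) = -26867 + (82 - 712) = -26867 - 630 = -27497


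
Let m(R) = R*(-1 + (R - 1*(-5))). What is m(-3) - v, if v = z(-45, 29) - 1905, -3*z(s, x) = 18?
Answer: 1908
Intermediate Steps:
z(s, x) = -6 (z(s, x) = -⅓*18 = -6)
m(R) = R*(4 + R) (m(R) = R*(-1 + (R + 5)) = R*(-1 + (5 + R)) = R*(4 + R))
v = -1911 (v = -6 - 1905 = -1911)
m(-3) - v = -3*(4 - 3) - 1*(-1911) = -3*1 + 1911 = -3 + 1911 = 1908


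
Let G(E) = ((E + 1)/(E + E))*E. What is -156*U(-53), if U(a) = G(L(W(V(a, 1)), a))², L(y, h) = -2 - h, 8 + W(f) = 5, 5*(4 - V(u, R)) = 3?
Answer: -105456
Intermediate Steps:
V(u, R) = 17/5 (V(u, R) = 4 - ⅕*3 = 4 - ⅗ = 17/5)
W(f) = -3 (W(f) = -8 + 5 = -3)
G(E) = ½ + E/2 (G(E) = ((1 + E)/((2*E)))*E = ((1 + E)*(1/(2*E)))*E = ((1 + E)/(2*E))*E = ½ + E/2)
U(a) = (-½ - a/2)² (U(a) = (½ + (-2 - a)/2)² = (½ + (-1 - a/2))² = (-½ - a/2)²)
-156*U(-53) = -39*(1 - 53)² = -39*(-52)² = -39*2704 = -156*676 = -105456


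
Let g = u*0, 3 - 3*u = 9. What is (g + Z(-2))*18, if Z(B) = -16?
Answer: -288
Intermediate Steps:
u = -2 (u = 1 - ⅓*9 = 1 - 3 = -2)
g = 0 (g = -2*0 = 0)
(g + Z(-2))*18 = (0 - 16)*18 = -16*18 = -288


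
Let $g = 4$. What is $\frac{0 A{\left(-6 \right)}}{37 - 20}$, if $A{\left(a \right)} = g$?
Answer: $0$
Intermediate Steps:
$A{\left(a \right)} = 4$
$\frac{0 A{\left(-6 \right)}}{37 - 20} = \frac{0 \cdot 4}{37 - 20} = \frac{0}{17} = 0 \cdot \frac{1}{17} = 0$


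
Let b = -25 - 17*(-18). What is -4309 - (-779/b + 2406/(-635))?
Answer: -767705664/178435 ≈ -4302.4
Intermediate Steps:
b = 281 (b = -25 + 306 = 281)
-4309 - (-779/b + 2406/(-635)) = -4309 - (-779/281 + 2406/(-635)) = -4309 - (-779*1/281 + 2406*(-1/635)) = -4309 - (-779/281 - 2406/635) = -4309 - 1*(-1170751/178435) = -4309 + 1170751/178435 = -767705664/178435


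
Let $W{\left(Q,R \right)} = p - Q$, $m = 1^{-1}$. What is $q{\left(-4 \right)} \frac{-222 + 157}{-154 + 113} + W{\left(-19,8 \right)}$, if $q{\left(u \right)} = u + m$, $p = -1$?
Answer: $\frac{543}{41} \approx 13.244$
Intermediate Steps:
$m = 1$
$W{\left(Q,R \right)} = -1 - Q$
$q{\left(u \right)} = 1 + u$ ($q{\left(u \right)} = u + 1 = 1 + u$)
$q{\left(-4 \right)} \frac{-222 + 157}{-154 + 113} + W{\left(-19,8 \right)} = \left(1 - 4\right) \frac{-222 + 157}{-154 + 113} - -18 = - 3 \left(- \frac{65}{-41}\right) + \left(-1 + 19\right) = - 3 \left(\left(-65\right) \left(- \frac{1}{41}\right)\right) + 18 = \left(-3\right) \frac{65}{41} + 18 = - \frac{195}{41} + 18 = \frac{543}{41}$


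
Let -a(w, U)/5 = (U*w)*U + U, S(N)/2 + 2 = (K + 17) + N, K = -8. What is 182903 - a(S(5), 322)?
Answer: 12626593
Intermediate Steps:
S(N) = 14 + 2*N (S(N) = -4 + 2*((-8 + 17) + N) = -4 + 2*(9 + N) = -4 + (18 + 2*N) = 14 + 2*N)
a(w, U) = -5*U - 5*w*U² (a(w, U) = -5*((U*w)*U + U) = -5*(w*U² + U) = -5*(U + w*U²) = -5*U - 5*w*U²)
182903 - a(S(5), 322) = 182903 - (-5)*322*(1 + 322*(14 + 2*5)) = 182903 - (-5)*322*(1 + 322*(14 + 10)) = 182903 - (-5)*322*(1 + 322*24) = 182903 - (-5)*322*(1 + 7728) = 182903 - (-5)*322*7729 = 182903 - 1*(-12443690) = 182903 + 12443690 = 12626593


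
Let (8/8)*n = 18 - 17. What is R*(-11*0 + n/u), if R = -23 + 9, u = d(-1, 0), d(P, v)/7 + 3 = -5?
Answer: ¼ ≈ 0.25000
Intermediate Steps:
d(P, v) = -56 (d(P, v) = -21 + 7*(-5) = -21 - 35 = -56)
u = -56
n = 1 (n = 18 - 17 = 1)
R = -14
R*(-11*0 + n/u) = -14*(-11*0 + 1/(-56)) = -14*(0 + 1*(-1/56)) = -14*(0 - 1/56) = -14*(-1/56) = ¼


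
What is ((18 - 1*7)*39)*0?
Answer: 0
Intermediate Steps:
((18 - 1*7)*39)*0 = ((18 - 7)*39)*0 = (11*39)*0 = 429*0 = 0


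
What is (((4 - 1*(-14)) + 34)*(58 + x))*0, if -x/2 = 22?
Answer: 0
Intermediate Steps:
x = -44 (x = -2*22 = -44)
(((4 - 1*(-14)) + 34)*(58 + x))*0 = (((4 - 1*(-14)) + 34)*(58 - 44))*0 = (((4 + 14) + 34)*14)*0 = ((18 + 34)*14)*0 = (52*14)*0 = 728*0 = 0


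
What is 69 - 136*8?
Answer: -1019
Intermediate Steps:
69 - 136*8 = 69 - 1088 = -1019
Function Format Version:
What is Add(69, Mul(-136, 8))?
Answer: -1019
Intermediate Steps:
Add(69, Mul(-136, 8)) = Add(69, -1088) = -1019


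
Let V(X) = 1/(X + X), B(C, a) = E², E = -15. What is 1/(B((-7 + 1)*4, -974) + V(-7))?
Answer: 14/3149 ≈ 0.0044459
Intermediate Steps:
B(C, a) = 225 (B(C, a) = (-15)² = 225)
V(X) = 1/(2*X)
1/(B((-7 + 1)*4, -974) + V(-7)) = 1/(225 + (½)/(-7)) = 1/(225 + (½)*(-⅐)) = 1/(225 - 1/14) = 1/(3149/14) = 14/3149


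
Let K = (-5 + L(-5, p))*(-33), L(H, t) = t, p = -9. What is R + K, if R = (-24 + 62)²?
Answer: 1906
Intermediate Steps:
K = 462 (K = (-5 - 9)*(-33) = -14*(-33) = 462)
R = 1444 (R = 38² = 1444)
R + K = 1444 + 462 = 1906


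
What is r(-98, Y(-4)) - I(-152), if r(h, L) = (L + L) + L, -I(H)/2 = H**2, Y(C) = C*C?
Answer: 46256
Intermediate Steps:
Y(C) = C**2
I(H) = -2*H**2
r(h, L) = 3*L (r(h, L) = 2*L + L = 3*L)
r(-98, Y(-4)) - I(-152) = 3*(-4)**2 - (-2)*(-152)**2 = 3*16 - (-2)*23104 = 48 - 1*(-46208) = 48 + 46208 = 46256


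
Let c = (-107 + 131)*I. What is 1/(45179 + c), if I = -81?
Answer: 1/43235 ≈ 2.3129e-5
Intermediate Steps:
c = -1944 (c = (-107 + 131)*(-81) = 24*(-81) = -1944)
1/(45179 + c) = 1/(45179 - 1944) = 1/43235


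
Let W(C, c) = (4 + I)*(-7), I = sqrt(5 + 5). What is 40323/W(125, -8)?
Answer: -26882/7 + 13441*sqrt(10)/14 ≈ -804.27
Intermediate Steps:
I = sqrt(10) ≈ 3.1623
W(C, c) = -28 - 7*sqrt(10) (W(C, c) = (4 + sqrt(10))*(-7) = -28 - 7*sqrt(10))
40323/W(125, -8) = 40323/(-28 - 7*sqrt(10))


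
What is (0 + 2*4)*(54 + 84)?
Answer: 1104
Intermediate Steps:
(0 + 2*4)*(54 + 84) = (0 + 8)*138 = 8*138 = 1104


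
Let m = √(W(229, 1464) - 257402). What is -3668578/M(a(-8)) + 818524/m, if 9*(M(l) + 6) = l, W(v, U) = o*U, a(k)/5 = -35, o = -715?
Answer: 33017202/229 - 409262*I*√1304162/652081 ≈ 1.4418e+5 - 716.75*I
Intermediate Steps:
a(k) = -175 (a(k) = 5*(-35) = -175)
W(v, U) = -715*U
m = I*√1304162 (m = √(-715*1464 - 257402) = √(-1046760 - 257402) = √(-1304162) = I*√1304162 ≈ 1142.0*I)
M(l) = -6 + l/9
-3668578/M(a(-8)) + 818524/m = -3668578/(-6 + (⅑)*(-175)) + 818524/((I*√1304162)) = -3668578/(-6 - 175/9) + 818524*(-I*√1304162/1304162) = -3668578/(-229/9) - 409262*I*√1304162/652081 = -3668578*(-9/229) - 409262*I*√1304162/652081 = 33017202/229 - 409262*I*√1304162/652081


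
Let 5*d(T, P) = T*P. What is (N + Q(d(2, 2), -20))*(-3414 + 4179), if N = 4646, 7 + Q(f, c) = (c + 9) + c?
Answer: 3525120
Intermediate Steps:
d(T, P) = P*T/5 (d(T, P) = (T*P)/5 = (P*T)/5 = P*T/5)
Q(f, c) = 2 + 2*c (Q(f, c) = -7 + ((c + 9) + c) = -7 + ((9 + c) + c) = -7 + (9 + 2*c) = 2 + 2*c)
(N + Q(d(2, 2), -20))*(-3414 + 4179) = (4646 + (2 + 2*(-20)))*(-3414 + 4179) = (4646 + (2 - 40))*765 = (4646 - 38)*765 = 4608*765 = 3525120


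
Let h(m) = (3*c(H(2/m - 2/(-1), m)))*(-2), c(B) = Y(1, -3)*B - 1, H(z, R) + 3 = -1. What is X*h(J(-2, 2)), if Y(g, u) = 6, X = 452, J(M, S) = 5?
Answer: 67800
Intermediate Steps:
H(z, R) = -4 (H(z, R) = -3 - 1 = -4)
c(B) = -1 + 6*B (c(B) = 6*B - 1 = -1 + 6*B)
h(m) = 150 (h(m) = (3*(-1 + 6*(-4)))*(-2) = (3*(-1 - 24))*(-2) = (3*(-25))*(-2) = -75*(-2) = 150)
X*h(J(-2, 2)) = 452*150 = 67800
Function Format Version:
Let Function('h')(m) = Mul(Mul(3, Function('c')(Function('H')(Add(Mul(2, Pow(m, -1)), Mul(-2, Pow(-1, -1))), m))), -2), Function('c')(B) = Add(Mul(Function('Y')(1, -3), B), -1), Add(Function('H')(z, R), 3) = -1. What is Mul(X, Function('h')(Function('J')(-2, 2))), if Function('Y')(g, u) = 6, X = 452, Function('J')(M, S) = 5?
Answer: 67800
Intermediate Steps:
Function('H')(z, R) = -4 (Function('H')(z, R) = Add(-3, -1) = -4)
Function('c')(B) = Add(-1, Mul(6, B)) (Function('c')(B) = Add(Mul(6, B), -1) = Add(-1, Mul(6, B)))
Function('h')(m) = 150 (Function('h')(m) = Mul(Mul(3, Add(-1, Mul(6, -4))), -2) = Mul(Mul(3, Add(-1, -24)), -2) = Mul(Mul(3, -25), -2) = Mul(-75, -2) = 150)
Mul(X, Function('h')(Function('J')(-2, 2))) = Mul(452, 150) = 67800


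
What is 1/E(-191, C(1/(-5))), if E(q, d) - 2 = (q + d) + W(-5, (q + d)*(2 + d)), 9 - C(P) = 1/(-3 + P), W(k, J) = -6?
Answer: -16/2971 ≈ -0.0053854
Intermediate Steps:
C(P) = 9 - 1/(-3 + P)
E(q, d) = -4 + d + q (E(q, d) = 2 + ((q + d) - 6) = 2 + ((d + q) - 6) = 2 + (-6 + d + q) = -4 + d + q)
1/E(-191, C(1/(-5))) = 1/(-4 + (-28 + 9/(-5))/(-3 + 1/(-5)) - 191) = 1/(-4 + (-28 + 9*(-⅕))/(-3 - ⅕) - 191) = 1/(-4 + (-28 - 9/5)/(-16/5) - 191) = 1/(-4 - 5/16*(-149/5) - 191) = 1/(-4 + 149/16 - 191) = 1/(-2971/16) = -16/2971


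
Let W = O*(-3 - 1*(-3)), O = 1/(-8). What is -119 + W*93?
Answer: -119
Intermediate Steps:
O = -1/8 ≈ -0.12500
W = 0 (W = -(-3 - 1*(-3))/8 = -(-3 + 3)/8 = -1/8*0 = 0)
-119 + W*93 = -119 + 0*93 = -119 + 0 = -119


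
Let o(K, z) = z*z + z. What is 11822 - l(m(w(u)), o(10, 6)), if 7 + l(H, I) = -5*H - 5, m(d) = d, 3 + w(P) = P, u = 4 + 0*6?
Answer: 11839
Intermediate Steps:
o(K, z) = z + z² (o(K, z) = z² + z = z + z²)
u = 4 (u = 4 + 0 = 4)
w(P) = -3 + P
l(H, I) = -12 - 5*H (l(H, I) = -7 + (-5*H - 5) = -7 + (-5 - 5*H) = -12 - 5*H)
11822 - l(m(w(u)), o(10, 6)) = 11822 - (-12 - 5*(-3 + 4)) = 11822 - (-12 - 5*1) = 11822 - (-12 - 5) = 11822 - 1*(-17) = 11822 + 17 = 11839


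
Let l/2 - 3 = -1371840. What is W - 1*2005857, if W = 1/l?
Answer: -5503417698619/2743674 ≈ -2.0059e+6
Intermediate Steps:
l = -2743674 (l = 6 + 2*(-1371840) = 6 - 2743680 = -2743674)
W = -1/2743674 (W = 1/(-2743674) = -1/2743674 ≈ -3.6447e-7)
W - 1*2005857 = -1/2743674 - 1*2005857 = -1/2743674 - 2005857 = -5503417698619/2743674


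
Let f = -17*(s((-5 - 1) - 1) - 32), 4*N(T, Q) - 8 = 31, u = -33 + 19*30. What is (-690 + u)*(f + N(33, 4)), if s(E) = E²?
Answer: 170901/4 ≈ 42725.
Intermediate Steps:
u = 537 (u = -33 + 570 = 537)
N(T, Q) = 39/4 (N(T, Q) = 2 + (¼)*31 = 2 + 31/4 = 39/4)
f = -289 (f = -17*(((-5 - 1) - 1)² - 32) = -17*((-6 - 1)² - 32) = -17*((-7)² - 32) = -17*(49 - 32) = -17*17 = -289)
(-690 + u)*(f + N(33, 4)) = (-690 + 537)*(-289 + 39/4) = -153*(-1117/4) = 170901/4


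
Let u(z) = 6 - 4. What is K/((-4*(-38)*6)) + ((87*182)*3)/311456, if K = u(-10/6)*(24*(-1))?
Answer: 295541/2958832 ≈ 0.099884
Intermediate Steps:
u(z) = 2
K = -48 (K = 2*(24*(-1)) = 2*(-24) = -48)
K/((-4*(-38)*6)) + ((87*182)*3)/311456 = -48/(-4*(-38)*6) + ((87*182)*3)/311456 = -48/(152*6) + (15834*3)*(1/311456) = -48/912 + 47502*(1/311456) = -48*1/912 + 23751/155728 = -1/19 + 23751/155728 = 295541/2958832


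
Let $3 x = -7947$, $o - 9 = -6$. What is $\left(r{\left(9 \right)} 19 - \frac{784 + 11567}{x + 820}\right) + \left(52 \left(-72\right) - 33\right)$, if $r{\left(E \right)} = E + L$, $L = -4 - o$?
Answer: $- \frac{6826280}{1829} \approx -3732.2$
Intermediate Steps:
$o = 3$ ($o = 9 - 6 = 3$)
$x = -2649$ ($x = \frac{1}{3} \left(-7947\right) = -2649$)
$L = -7$ ($L = -4 - 3 = -7$)
$r{\left(E \right)} = -7 + E$ ($r{\left(E \right)} = E - 7 = -7 + E$)
$\left(r{\left(9 \right)} 19 - \frac{784 + 11567}{x + 820}\right) + \left(52 \left(-72\right) - 33\right) = \left(\left(-7 + 9\right) 19 - \frac{784 + 11567}{-2649 + 820}\right) + \left(52 \left(-72\right) - 33\right) = \left(2 \cdot 19 - \frac{12351}{-1829}\right) - 3777 = \left(38 - 12351 \left(- \frac{1}{1829}\right)\right) - 3777 = \left(38 - - \frac{12351}{1829}\right) - 3777 = \left(38 + \frac{12351}{1829}\right) - 3777 = \frac{81853}{1829} - 3777 = - \frac{6826280}{1829}$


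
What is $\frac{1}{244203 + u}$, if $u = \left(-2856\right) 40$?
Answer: $\frac{1}{129963} \approx 7.6945 \cdot 10^{-6}$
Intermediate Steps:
$u = -114240$
$\frac{1}{244203 + u} = \frac{1}{244203 - 114240} = \frac{1}{129963}$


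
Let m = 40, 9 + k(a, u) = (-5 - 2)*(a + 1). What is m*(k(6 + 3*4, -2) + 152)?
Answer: 400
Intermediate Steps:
k(a, u) = -16 - 7*a (k(a, u) = -9 + (-5 - 2)*(a + 1) = -9 - 7*(1 + a) = -9 + (-7 - 7*a) = -16 - 7*a)
m*(k(6 + 3*4, -2) + 152) = 40*((-16 - 7*(6 + 3*4)) + 152) = 40*((-16 - 7*(6 + 12)) + 152) = 40*((-16 - 7*18) + 152) = 40*((-16 - 126) + 152) = 40*(-142 + 152) = 40*10 = 400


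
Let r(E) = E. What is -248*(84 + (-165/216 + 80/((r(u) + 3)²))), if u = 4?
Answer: -9281927/441 ≈ -21047.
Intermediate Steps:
-248*(84 + (-165/216 + 80/((r(u) + 3)²))) = -248*(84 + (-165/216 + 80/((4 + 3)²))) = -248*(84 + (-165*1/216 + 80/(7²))) = -248*(84 + (-55/72 + 80/49)) = -248*(84 + 3065/3528) = -248*299417/3528 = -9281927/441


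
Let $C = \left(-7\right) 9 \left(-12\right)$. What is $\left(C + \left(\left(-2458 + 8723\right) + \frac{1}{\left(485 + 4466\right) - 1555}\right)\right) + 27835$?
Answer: $\frac{118370977}{3396} \approx 34856.0$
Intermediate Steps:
$C = 756$ ($C = \left(-63\right) \left(-12\right) = 756$)
$\left(C + \left(\left(-2458 + 8723\right) + \frac{1}{\left(485 + 4466\right) - 1555}\right)\right) + 27835 = \left(756 + \left(\left(-2458 + 8723\right) + \frac{1}{\left(485 + 4466\right) - 1555}\right)\right) + 27835 = \left(756 + \left(6265 + \frac{1}{4951 - 1555}\right)\right) + 27835 = \left(756 + \left(6265 + \frac{1}{3396}\right)\right) + 27835 = \left(756 + \frac{21275941}{3396}\right) + 27835 = \frac{23843317}{3396} + 27835 = \frac{118370977}{3396}$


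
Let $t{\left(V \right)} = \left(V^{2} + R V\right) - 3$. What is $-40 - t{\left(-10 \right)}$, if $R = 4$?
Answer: $-97$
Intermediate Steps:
$t{\left(V \right)} = -3 + V^{2} + 4 V$ ($t{\left(V \right)} = \left(V^{2} + 4 V\right) - 3 = -3 + V^{2} + 4 V$)
$-40 - t{\left(-10 \right)} = -40 - \left(-3 + \left(-10\right)^{2} + 4 \left(-10\right)\right) = -40 - \left(-3 + 100 - 40\right) = -40 - 57 = -97$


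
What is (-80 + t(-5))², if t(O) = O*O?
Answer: 3025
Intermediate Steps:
t(O) = O²
(-80 + t(-5))² = (-80 + (-5)²)² = (-80 + 25)² = (-55)² = 3025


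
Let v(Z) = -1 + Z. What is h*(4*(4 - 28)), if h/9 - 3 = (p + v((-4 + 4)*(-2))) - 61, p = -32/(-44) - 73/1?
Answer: 1247616/11 ≈ 1.1342e+5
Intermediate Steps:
p = -795/11 (p = -32*(-1/44) - 73*1 = 8/11 - 73 = -795/11 ≈ -72.273)
h = -12996/11 (h = 27 + 9*((-795/11 + (-1 + (-4 + 4)*(-2))) - 61) = 27 + 9*((-795/11 + (-1 + 0*(-2))) - 61) = 27 + 9*((-795/11 + (-1 + 0)) - 61) = 27 + 9*((-795/11 - 1) - 61) = 27 + 9*(-806/11 - 61) = 27 + 9*(-1477/11) = 27 - 13293/11 = -12996/11 ≈ -1181.5)
h*(4*(4 - 28)) = -51984*(4 - 28)/11 = -51984*(-24)/11 = -12996/11*(-96) = 1247616/11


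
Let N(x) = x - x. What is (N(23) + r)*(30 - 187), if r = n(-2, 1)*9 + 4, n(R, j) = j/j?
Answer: -2041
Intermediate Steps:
n(R, j) = 1
N(x) = 0
r = 13 (r = 1*9 + 4 = 9 + 4 = 13)
(N(23) + r)*(30 - 187) = (0 + 13)*(30 - 187) = 13*(-157) = -2041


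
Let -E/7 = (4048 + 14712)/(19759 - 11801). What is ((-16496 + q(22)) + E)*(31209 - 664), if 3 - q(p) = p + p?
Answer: -2011888668735/3979 ≈ -5.0563e+8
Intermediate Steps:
q(p) = 3 - 2*p (q(p) = 3 - (p + p) = 3 - 2*p)
E = -65660/3979 (E = -7*(4048 + 14712)/(19759 - 11801) = -131320/7958 = -7*9380/3979 = -65660/3979 ≈ -16.502)
((-16496 + q(22)) + E)*(31209 - 664) = ((-16496 + (3 - 2*22)) - 65660/3979)*(31209 - 664) = ((-16496 + (3 - 44)) - 65660/3979)*30545 = ((-16496 - 41) - 65660/3979)*30545 = (-16537 - 65660/3979)*30545 = -65866383/3979*30545 = -2011888668735/3979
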